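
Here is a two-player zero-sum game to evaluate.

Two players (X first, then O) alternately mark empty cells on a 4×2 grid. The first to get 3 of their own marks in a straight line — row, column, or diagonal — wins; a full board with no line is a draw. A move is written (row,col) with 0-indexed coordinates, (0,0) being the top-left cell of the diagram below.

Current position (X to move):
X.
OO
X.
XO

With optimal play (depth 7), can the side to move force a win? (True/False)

X winning at [X./OO/X./XO]: False

[X./OO/X./XO] X move#1: (0,1):-1/XX/OO/X./XO, (2,1):+0/X./OO/XX/XO*
[X./OO/XX/XO] O move#2: (0,1):+0/XO/OO/XX/XO*
[XO/OO/XX/XO] end (terminal +0, X#3); searched X./OO/X./XO to 7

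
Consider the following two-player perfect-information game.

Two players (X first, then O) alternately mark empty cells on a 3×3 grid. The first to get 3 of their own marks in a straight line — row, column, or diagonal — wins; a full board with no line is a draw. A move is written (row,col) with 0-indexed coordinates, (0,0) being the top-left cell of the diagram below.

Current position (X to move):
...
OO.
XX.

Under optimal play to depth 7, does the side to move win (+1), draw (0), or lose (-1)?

value(.../OO./XX., X) = +1

[.../OO./XX.] X move#1: (0,0):-1/X../OO./XX., (0,1):-1/.X./OO./XX., (0,2):-1/..X/OO./XX., (1,2):+0/.../OOX/XX., (2,2):+1/.../OO./XXX*
[.../OO./XXX] end (terminal -1, O#2); searched .../OO./XX. to 7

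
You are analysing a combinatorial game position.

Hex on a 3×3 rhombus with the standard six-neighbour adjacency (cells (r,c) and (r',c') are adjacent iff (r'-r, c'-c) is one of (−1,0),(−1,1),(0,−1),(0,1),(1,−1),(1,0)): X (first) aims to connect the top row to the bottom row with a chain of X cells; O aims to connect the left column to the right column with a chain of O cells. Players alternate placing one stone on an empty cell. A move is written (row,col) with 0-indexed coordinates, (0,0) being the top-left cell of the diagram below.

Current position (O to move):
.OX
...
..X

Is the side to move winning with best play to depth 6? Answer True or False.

p1 O@[.OX/.../..X]: (0,0)[OOX/.../..X]-1* (1,0)[.OX/O../..X]-1 (1,1)[.OX/.O./..X]-1 (1,2)[.OX/..O/..X]-1 (2,0)[.OX/.../O.X]-1 (2,1)[.OX/.../.OX]-1
p2 X@[OOX/.../..X]: (1,0)[OOX/X../..X]+1* (1,1)[OOX/.X./..X]+1 (1,2)[OOX/..X/..X]+1 (2,0)[OOX/.../X.X]+1 (2,1)[OOX/.../.XX]+1
p3 O@[OOX/X../..X]: (1,1)[OOX/XO./..X]-1* (1,2)[OOX/X.O/..X]-1 (2,0)[OOX/X../O.X]-1 (2,1)[OOX/X../.OX]-1
p4 X@[OOX/XO./..X]: (1,2)[OOX/XOX/..X]+1* (2,0)[OOX/XO./X.X]-1 (2,1)[OOX/XO./.XX]-1
p5 O@[OOX/XOX/..X] terminal -1; root [.OX/.../..X] d6

O winning at [.OX/.../..X]: False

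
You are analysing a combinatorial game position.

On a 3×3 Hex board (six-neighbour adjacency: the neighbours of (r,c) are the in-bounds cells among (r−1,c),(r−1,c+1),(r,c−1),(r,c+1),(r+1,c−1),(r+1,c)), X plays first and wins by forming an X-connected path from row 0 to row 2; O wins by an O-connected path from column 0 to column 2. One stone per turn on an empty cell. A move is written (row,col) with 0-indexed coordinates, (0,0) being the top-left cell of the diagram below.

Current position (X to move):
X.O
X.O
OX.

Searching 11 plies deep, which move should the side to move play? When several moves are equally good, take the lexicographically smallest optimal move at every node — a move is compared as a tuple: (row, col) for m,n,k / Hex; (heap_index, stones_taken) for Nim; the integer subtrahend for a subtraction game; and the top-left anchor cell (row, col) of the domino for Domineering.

ply 1, X at X.O/X.O/OX. | (0,1)=-1→XXO/X.O/OX.; (1,1)=+1→X.O/XXO/OX.*; (2,2)=-1→X.O/X.O/OXX
ply 2: X.O/XXO/OX. is terminal -1 (O); from X.O/X.O/OX. depth 11

X's best at [X.O/X.O/OX.]: (1,1)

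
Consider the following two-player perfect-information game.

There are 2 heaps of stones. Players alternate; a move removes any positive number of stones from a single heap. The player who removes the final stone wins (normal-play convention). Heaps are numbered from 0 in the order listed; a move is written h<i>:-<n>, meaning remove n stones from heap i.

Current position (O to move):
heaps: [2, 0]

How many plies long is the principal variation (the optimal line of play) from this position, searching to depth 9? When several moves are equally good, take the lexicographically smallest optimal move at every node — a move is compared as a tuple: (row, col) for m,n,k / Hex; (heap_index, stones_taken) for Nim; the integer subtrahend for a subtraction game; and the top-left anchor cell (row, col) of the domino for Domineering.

p1 O@[(2,0)]: h0:-1[(1,0)]-1 h0:-2[(0,0)]+1*
p2 X@[(0,0)] terminal -1; root [(2,0)] d9

PV length from [(2,0)]: 1 ply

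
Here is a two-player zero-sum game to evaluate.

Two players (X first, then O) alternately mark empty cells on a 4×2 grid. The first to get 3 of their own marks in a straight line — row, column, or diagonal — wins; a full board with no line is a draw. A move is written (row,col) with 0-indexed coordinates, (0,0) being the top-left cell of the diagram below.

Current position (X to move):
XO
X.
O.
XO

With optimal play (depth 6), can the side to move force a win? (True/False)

X winning at [XO/X./O./XO]: False

[XO/X./O./XO] X move#1: (1,1):+0/XO/XX/O./XO*, (2,1):+0/XO/X./OX/XO
[XO/XX/O./XO] O move#2: (2,1):+0/XO/XX/OO/XO*
[XO/XX/OO/XO] end (terminal +0, X#3); searched XO/X./O./XO to 6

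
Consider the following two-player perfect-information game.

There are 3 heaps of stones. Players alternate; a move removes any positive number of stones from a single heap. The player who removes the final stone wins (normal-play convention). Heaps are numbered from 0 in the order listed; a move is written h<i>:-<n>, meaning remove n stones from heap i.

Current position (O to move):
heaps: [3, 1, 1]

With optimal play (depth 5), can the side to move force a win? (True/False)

p1 O@[(3,1,1)]: h0:-1[(2,1,1)]-1 h0:-2[(1,1,1)]-1 h0:-3[(0,1,1)]+1* h1:-1[(3,0,1)]-1 h2:-1[(3,1,0)]-1
p2 X@[(0,1,1)]: h1:-1[(0,0,1)]-1* h2:-1[(0,1,0)]-1
p3 O@[(0,0,1)]: h2:-1[(0,0,0)]+1*
p4 X@[(0,0,0)] terminal -1; root [(3,1,1)] d5

O winning at [(3,1,1)]: True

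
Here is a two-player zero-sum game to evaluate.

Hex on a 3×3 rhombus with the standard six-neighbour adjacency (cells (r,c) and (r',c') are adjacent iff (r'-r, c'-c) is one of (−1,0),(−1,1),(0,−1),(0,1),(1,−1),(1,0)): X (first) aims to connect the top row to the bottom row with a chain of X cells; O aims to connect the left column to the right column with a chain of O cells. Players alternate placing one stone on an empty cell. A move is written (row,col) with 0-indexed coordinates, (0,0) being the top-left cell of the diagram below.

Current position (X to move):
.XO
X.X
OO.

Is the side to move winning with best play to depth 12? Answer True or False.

[.XO/X.X/OO.] X move#1: (0,0):-1/XXO/X.X/OO.*, (1,1):-1/.XO/XXX/OO., (2,2):-1/.XO/X.X/OOX
[XXO/X.X/OO.] O move#2: (1,1):+1/XXO/XOX/OO.*, (2,2):+1/XXO/X.X/OOO
[XXO/XOX/OO.] end (terminal -1, X#3); searched .XO/X.X/OO. to 12

X winning at [.XO/X.X/OO.]: False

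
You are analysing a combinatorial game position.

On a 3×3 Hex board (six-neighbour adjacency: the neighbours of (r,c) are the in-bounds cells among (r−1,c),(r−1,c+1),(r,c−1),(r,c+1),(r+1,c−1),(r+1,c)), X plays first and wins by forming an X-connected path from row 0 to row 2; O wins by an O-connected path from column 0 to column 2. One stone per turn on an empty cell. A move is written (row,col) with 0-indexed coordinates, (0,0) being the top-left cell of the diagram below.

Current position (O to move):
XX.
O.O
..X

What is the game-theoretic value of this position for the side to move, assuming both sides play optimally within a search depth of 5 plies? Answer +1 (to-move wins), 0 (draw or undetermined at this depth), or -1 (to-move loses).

value(XX./O.O/..X, O) = +1

ply 1, O at XX./O.O/..X | (0,2)=-1→XXO/O.O/..X; (1,1)=+1→XX./OOO/..X*; (2,0)=+1→XX./O.O/O.X; (2,1)=+1→XX./O.O/.OX
ply 2: XX./OOO/..X is terminal -1 (X); from XX./O.O/..X depth 5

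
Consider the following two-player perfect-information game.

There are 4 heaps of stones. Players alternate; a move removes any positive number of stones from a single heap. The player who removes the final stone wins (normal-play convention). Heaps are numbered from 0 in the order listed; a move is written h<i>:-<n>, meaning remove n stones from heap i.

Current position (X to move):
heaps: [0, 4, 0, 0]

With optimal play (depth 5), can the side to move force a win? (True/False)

X winning at [(0,4,0,0)]: True

p1 X@[(0,4,0,0)]: h1:-1[(0,3,0,0)]-1 h1:-2[(0,2,0,0)]-1 h1:-3[(0,1,0,0)]-1 h1:-4[(0,0,0,0)]+1*
p2 O@[(0,0,0,0)] terminal -1; root [(0,4,0,0)] d5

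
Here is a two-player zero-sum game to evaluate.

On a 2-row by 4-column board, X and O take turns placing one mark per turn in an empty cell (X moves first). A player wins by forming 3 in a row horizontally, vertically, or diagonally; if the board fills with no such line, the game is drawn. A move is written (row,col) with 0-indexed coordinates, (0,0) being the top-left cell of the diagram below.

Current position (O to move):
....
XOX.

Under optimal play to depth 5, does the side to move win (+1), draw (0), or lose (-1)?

value(..../XOX., O) = 0

p1 O@[..../XOX.]: (0,0)[O.../XOX.]+0* (0,1)[.O../XOX.]+0 (0,2)[..O./XOX.]+0 (0,3)[...O/XOX.]+0 (1,3)[..../XOXO]+0
p2 X@[O.../XOX.]: (0,1)[OX../XOX.]+0* (0,2)[O.X./XOX.]+0 (0,3)[O..X/XOX.]+0 (1,3)[O.../XOXX]+0
p3 O@[OX../XOX.]: (0,2)[OXO./XOX.]+0* (0,3)[OX.O/XOX.]+0 (1,3)[OX../XOXO]+0
p4 X@[OXO./XOX.]: (0,3)[OXOX/XOX.]+0* (1,3)[OXO./XOXX]+0
p5 O@[OXOX/XOX.]: (1,3)[OXOX/XOXO]+0*
p6 X@[OXOX/XOXO] terminal +0; root [..../XOX.] d5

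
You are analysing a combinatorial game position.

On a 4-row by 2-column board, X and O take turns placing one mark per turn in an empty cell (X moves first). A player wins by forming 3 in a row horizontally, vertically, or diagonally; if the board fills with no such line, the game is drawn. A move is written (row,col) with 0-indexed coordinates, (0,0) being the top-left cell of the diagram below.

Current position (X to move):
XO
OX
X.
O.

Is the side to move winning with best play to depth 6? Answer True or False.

X winning at [XO/OX/X./O.]: False

ply 1, X at XO/OX/X./O. | (2,1)=+0→XO/OX/XX/O.*; (3,1)=+0→XO/OX/X./OX
ply 2, O at XO/OX/XX/O. | (3,1)=+0→XO/OX/XX/OO*
ply 3: XO/OX/XX/OO is terminal +0 (X); from XO/OX/X./O. depth 6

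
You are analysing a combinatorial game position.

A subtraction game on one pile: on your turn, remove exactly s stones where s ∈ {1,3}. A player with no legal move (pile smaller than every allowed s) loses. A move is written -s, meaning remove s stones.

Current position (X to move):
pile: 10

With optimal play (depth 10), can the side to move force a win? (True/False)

X winning at [10]: False

p1 X@[10]: -1[9]-1* -3[7]-1
p2 O@[9]: -1[8]+1* -3[6]+1
p3 X@[8]: -1[7]-1* -3[5]-1
p4 O@[7]: -1[6]+1* -3[4]+1
p5 X@[6]: -1[5]-1* -3[3]-1
p6 O@[5]: -1[4]+1* -3[2]+1
p7 X@[4]: -1[3]-1* -3[1]-1
p8 O@[3]: -1[2]+1* -3[0]+1
p9 X@[2]: -1[1]-1*
p10 O@[1]: -1[0]+1*
p11 X@[0] terminal -1; root [10] d10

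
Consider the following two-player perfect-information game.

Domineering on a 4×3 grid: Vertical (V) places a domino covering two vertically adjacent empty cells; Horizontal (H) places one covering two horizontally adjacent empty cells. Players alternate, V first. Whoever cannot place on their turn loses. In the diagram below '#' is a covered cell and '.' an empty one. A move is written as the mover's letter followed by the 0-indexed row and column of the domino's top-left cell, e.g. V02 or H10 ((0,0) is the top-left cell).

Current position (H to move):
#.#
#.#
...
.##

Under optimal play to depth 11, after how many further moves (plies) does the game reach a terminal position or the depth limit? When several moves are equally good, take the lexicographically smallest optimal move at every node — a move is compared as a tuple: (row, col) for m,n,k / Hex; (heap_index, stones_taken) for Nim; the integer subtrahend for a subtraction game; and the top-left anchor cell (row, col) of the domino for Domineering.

PV length from [#.#/#.#/.../.##]: 2 plies

p1 H@[#.#/#.#/.../.##]: H20[#.#/#.#/##./.##]-1* H21[#.#/#.#/.##/.##]-1
p2 V@[#.#/#.#/##./.##]: V01[###/###/##./.##]+1*
p3 H@[###/###/##./.##] terminal -1; root [#.#/#.#/.../.##] d11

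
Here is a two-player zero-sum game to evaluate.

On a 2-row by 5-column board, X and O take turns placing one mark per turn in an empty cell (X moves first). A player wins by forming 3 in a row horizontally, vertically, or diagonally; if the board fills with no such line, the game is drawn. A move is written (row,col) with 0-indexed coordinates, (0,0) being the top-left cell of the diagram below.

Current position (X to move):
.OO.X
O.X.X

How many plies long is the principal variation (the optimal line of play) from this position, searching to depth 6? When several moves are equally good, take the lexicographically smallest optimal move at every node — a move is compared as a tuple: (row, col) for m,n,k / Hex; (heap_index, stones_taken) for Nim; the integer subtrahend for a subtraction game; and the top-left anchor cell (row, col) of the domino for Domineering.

PV length from [.OO.X/O.X.X]: 1 ply

ply 1, X at .OO.X/O.X.X | (0,0)=-1→XOO.X/O.X.X; (0,3)=-1→.OOXX/O.X.X; (1,1)=-1→.OO.X/OXX.X; (1,3)=+1→.OO.X/O.XXX*
ply 2: .OO.X/O.XXX is terminal -1 (O); from .OO.X/O.X.X depth 6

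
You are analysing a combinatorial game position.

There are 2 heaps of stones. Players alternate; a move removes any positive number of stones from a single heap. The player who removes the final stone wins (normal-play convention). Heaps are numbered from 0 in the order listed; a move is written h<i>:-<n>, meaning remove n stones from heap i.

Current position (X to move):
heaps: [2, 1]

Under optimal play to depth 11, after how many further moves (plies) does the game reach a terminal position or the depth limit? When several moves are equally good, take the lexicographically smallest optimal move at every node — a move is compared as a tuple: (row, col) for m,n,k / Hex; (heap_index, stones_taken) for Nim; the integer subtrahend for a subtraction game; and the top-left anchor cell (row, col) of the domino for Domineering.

PV length from [(2,1)]: 3 plies

p1 X@[(2,1)]: h0:-1[(1,1)]+1* h0:-2[(0,1)]-1 h1:-1[(2,0)]-1
p2 O@[(1,1)]: h0:-1[(0,1)]-1* h1:-1[(1,0)]-1
p3 X@[(0,1)]: h1:-1[(0,0)]+1*
p4 O@[(0,0)] terminal -1; root [(2,1)] d11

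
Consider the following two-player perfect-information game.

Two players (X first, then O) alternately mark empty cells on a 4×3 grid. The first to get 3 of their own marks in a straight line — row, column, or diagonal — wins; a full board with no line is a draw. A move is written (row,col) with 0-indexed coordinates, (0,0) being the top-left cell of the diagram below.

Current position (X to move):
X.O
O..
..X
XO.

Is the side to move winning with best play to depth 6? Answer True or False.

X winning at [X.O/O../..X/XO.]: True

[X.O/O../..X/XO.] X move#1: (0,1):-1/XXO/O../..X/XO., (1,1):+1/X.O/OX./..X/XO.*, (1,2):+1/X.O/O.X/..X/XO., (2,0):+1/X.O/O../X.X/XO., (2,1):+1/X.O/O../.XX/XO., (3,2):+1/X.O/O../..X/XOX
[X.O/OX./..X/XO.] end (terminal -1, O#2); searched X.O/O../..X/XO. to 6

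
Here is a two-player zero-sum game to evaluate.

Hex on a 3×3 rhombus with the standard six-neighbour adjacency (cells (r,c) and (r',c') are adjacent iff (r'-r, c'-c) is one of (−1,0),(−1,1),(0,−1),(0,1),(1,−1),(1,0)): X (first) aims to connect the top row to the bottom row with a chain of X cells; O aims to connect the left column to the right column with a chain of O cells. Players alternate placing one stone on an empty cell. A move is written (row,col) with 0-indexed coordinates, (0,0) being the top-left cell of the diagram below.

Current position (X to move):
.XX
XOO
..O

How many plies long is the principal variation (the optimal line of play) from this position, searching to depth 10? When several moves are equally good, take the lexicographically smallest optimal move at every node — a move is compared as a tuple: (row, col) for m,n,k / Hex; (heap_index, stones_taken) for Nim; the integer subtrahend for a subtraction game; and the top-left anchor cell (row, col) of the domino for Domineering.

[.XX/XOO/..O] X move#1: (0,0):-1/XXX/XOO/..O, (2,0):+1/.XX/XOO/X.O*, (2,1):-1/.XX/XOO/.XO
[.XX/XOO/X.O] end (terminal -1, O#2); searched .XX/XOO/..O to 10

PV length from [.XX/XOO/..O]: 1 ply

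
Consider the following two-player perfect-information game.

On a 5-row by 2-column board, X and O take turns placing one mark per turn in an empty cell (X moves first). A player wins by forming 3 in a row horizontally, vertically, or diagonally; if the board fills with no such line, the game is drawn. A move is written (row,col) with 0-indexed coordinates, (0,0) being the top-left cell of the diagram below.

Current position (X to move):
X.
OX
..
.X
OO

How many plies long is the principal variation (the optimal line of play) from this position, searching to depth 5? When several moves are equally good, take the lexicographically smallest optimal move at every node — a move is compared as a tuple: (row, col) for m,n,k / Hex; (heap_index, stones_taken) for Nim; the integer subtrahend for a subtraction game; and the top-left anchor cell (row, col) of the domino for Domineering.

[X./OX/../.X/OO] X move#1: (0,1):+0/XX/OX/../.X/OO, (2,0):+0/X./OX/X./.X/OO, (2,1):+1/X./OX/.X/.X/OO*, (3,0):+0/X./OX/../XX/OO
[X./OX/.X/.X/OO] end (terminal -1, O#2); searched X./OX/../.X/OO to 5

PV length from [X./OX/../.X/OO]: 1 ply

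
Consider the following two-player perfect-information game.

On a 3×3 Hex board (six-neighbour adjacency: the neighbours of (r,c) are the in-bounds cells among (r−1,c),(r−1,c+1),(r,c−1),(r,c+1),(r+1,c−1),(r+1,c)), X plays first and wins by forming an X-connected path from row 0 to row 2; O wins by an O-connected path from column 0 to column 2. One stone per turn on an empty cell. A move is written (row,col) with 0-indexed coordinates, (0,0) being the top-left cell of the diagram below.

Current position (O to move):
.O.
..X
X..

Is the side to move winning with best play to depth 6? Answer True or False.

O winning at [.O./..X/X..]: True

ply 1, O at .O./..X/X.. | (0,0)=-1→OO./..X/X..; (0,2)=+1→.OO/..X/X..*; (1,0)=-1→.O./O.X/X..; (1,1)=-1→.O./.OX/X..; (2,1)=-1→.O./..X/XO.; (2,2)=-1→.O./..X/X.O
ply 2, X at .OO/..X/X.. | (0,0)=-1→XOO/..X/X..*; (1,0)=-1→.OO/X.X/X..; (1,1)=-1→.OO/.XX/X..; (2,1)=-1→.OO/..X/XX.; (2,2)=-1→.OO/..X/X.X
ply 3, O at XOO/..X/X.. | (1,0)=+1→XOO/O.X/X..*; (1,1)=-1→XOO/.OX/X..; (2,1)=-1→XOO/..X/XO.; (2,2)=-1→XOO/..X/X.O
ply 4: XOO/O.X/X.. is terminal -1 (X); from .O./..X/X.. depth 6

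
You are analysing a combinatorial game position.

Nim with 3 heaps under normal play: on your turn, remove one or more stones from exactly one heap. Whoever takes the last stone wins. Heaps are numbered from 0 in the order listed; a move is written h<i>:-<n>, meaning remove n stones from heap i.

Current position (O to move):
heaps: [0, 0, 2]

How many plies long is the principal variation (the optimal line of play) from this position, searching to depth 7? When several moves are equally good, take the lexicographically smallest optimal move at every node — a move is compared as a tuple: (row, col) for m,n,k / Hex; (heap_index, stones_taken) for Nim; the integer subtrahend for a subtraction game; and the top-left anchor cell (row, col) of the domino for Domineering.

[(0,0,2)] O move#1: h2:-1:-1/(0,0,1), h2:-2:+1/(0,0,0)*
[(0,0,0)] end (terminal -1, X#2); searched (0,0,2) to 7

PV length from [(0,0,2)]: 1 ply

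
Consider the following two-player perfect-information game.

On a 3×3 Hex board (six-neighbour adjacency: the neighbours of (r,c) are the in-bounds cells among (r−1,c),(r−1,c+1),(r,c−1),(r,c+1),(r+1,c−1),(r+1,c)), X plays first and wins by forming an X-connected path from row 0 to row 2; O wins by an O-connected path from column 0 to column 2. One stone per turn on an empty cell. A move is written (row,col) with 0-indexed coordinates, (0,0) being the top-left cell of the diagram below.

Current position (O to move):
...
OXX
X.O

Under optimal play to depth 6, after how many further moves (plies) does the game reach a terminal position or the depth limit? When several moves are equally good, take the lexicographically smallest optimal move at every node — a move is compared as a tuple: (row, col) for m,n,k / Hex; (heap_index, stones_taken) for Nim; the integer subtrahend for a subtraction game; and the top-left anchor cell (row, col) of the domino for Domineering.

PV length from [.../OXX/X.O]: 2 plies

[.../OXX/X.O] O move#1: (0,0):-1/O../OXX/X.O*, (0,1):-1/.O./OXX/X.O, (0,2):-1/..O/OXX/X.O, (2,1):-1/.../OXX/XOO
[O../OXX/X.O] X move#2: (0,1):+1/OX./OXX/X.O*, (0,2):+1/O.X/OXX/X.O, (2,1):+1/O../OXX/XXO
[OX./OXX/X.O] end (terminal -1, O#3); searched .../OXX/X.O to 6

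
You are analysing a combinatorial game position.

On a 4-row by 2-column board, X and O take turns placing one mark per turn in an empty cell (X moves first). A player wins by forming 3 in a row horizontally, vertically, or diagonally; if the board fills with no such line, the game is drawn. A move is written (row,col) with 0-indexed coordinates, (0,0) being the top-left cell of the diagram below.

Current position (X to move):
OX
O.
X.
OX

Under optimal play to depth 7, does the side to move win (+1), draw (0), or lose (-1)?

value(OX/O./X./OX, X) = 0

p1 X@[OX/O./X./OX]: (1,1)[OX/OX/X./OX]+0* (2,1)[OX/O./XX/OX]+0
p2 O@[OX/OX/X./OX]: (2,1)[OX/OX/XO/OX]+0*
p3 X@[OX/OX/XO/OX] terminal +0; root [OX/O./X./OX] d7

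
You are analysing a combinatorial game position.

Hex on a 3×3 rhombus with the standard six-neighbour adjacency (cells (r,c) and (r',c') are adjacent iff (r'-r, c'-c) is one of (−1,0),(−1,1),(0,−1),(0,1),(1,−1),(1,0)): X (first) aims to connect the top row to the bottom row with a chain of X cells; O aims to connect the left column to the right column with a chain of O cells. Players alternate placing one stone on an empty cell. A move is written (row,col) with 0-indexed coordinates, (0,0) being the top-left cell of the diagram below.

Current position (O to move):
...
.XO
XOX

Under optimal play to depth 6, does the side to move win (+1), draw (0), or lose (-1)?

value(.../.XO/XOX, O) = -1

ply 1, O at .../.XO/XOX | (0,0)=-1→O../.XO/XOX*; (0,1)=-1→.O./.XO/XOX; (0,2)=-1→..O/.XO/XOX; (1,0)=-1→.../OXO/XOX
ply 2, X at O../.XO/XOX | (0,1)=+1→OX./.XO/XOX*; (0,2)=+1→O.X/.XO/XOX; (1,0)=+1→O../XXO/XOX
ply 3: OX./.XO/XOX is terminal -1 (O); from .../.XO/XOX depth 6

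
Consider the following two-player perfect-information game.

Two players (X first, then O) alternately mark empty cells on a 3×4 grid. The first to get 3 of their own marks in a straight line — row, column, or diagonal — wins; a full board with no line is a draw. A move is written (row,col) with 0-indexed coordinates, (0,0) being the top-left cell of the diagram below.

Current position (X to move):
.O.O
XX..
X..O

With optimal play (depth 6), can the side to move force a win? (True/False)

X winning at [.O.O/XX../X..O]: True

[.O.O/XX../X..O] X move#1: (0,0):+1/XO.O/XX../X..O*, (0,2):+1/.OXO/XX../X..O, (1,2):+1/.O.O/XXX./X..O, (1,3):-1/.O.O/XX.X/X..O, (2,1):-1/.O.O/XX../XX.O, (2,2):-1/.O.O/XX../X.XO
[XO.O/XX../X..O] end (terminal -1, O#2); searched .O.O/XX../X..O to 6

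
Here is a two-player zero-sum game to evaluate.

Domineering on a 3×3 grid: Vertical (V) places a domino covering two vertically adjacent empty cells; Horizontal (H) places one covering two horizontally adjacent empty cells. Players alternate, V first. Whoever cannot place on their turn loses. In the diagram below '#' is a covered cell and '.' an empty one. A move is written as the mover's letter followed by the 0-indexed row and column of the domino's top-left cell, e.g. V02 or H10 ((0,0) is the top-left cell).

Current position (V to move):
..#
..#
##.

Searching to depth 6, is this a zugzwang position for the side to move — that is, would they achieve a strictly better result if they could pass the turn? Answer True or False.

ply 1, V at ..#/..#/##. | V00=+1→#.#/#.#/##.*; V01=+1→.##/.##/##.
ply 2: #.#/#.#/##. is terminal -1 (H); from ..#/..#/##. depth 6
suppose V passes — search the same position with H to move:
pass> ply 1, H at ..#/..#/##. | H00=+1→###/..#/##.*; H10=+1→..#/###/##.
pass> ply 2: ###/..#/##. is terminal -1 (V); from ..#/..#/##. depth 6
for V: play +1, pass -1

zugzwang(..#/..#/##., V) = False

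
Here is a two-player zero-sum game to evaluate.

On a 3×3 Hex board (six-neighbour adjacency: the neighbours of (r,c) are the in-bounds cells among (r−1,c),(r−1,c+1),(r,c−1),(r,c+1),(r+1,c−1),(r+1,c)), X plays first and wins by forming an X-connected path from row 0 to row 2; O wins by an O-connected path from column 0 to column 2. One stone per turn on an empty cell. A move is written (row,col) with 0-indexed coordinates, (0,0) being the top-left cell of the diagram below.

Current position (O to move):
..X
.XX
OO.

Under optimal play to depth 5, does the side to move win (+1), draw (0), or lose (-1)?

[..X/.XX/OO.] O move#1: (0,0):-1/O.X/.XX/OO., (0,1):-1/.OX/.XX/OO., (1,0):-1/..X/OXX/OO., (2,2):+1/..X/.XX/OOO*
[..X/.XX/OOO] end (terminal -1, X#2); searched ..X/.XX/OO. to 5

value(..X/.XX/OO., O) = +1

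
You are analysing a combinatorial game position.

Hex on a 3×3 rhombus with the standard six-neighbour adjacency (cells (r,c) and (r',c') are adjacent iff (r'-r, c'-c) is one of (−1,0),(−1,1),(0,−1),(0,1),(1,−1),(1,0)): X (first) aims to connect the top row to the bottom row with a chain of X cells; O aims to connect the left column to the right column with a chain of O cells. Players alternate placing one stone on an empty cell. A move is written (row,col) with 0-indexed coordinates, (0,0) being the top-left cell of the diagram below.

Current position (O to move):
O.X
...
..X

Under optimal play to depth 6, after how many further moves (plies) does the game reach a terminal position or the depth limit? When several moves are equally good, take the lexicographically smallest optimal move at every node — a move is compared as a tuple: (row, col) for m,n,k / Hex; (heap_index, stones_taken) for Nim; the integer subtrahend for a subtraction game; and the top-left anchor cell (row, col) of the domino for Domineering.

PV length from [O.X/.../..X]: 4 plies

ply 1, O at O.X/.../..X | (0,1)=-1→OOX/.../..X*; (1,0)=-1→O.X/O../..X; (1,1)=-1→O.X/.O./..X; (1,2)=-1→O.X/..O/..X; (2,0)=-1→O.X/.../O.X; (2,1)=-1→O.X/.../.OX
ply 2, X at OOX/.../..X | (1,0)=+1→OOX/X../..X*; (1,1)=+1→OOX/.X./..X; (1,2)=+1→OOX/..X/..X; (2,0)=+1→OOX/.../X.X; (2,1)=+1→OOX/.../.XX
ply 3, O at OOX/X../..X | (1,1)=-1→OOX/XO./..X*; (1,2)=-1→OOX/X.O/..X; (2,0)=-1→OOX/X../O.X; (2,1)=-1→OOX/X../.OX
ply 4, X at OOX/XO./..X | (1,2)=+1→OOX/XOX/..X*; (2,0)=-1→OOX/XO./X.X; (2,1)=-1→OOX/XO./.XX
ply 5: OOX/XOX/..X is terminal -1 (O); from O.X/.../..X depth 6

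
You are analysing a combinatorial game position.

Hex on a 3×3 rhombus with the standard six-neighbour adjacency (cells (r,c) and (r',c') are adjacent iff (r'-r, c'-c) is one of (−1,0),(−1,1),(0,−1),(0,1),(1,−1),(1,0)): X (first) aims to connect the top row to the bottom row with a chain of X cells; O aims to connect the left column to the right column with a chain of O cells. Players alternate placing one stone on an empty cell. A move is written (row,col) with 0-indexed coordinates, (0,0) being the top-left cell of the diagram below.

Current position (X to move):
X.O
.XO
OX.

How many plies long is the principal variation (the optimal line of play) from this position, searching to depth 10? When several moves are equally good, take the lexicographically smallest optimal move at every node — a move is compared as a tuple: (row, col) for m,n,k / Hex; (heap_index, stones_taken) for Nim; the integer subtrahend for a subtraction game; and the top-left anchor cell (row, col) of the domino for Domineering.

ply 1, X at X.O/.XO/OX. | (0,1)=+1→XXO/.XO/OX.*; (1,0)=+1→X.O/XXO/OX.; (2,2)=+1→X.O/.XO/OXX
ply 2: XXO/.XO/OX. is terminal -1 (O); from X.O/.XO/OX. depth 10

PV length from [X.O/.XO/OX.]: 1 ply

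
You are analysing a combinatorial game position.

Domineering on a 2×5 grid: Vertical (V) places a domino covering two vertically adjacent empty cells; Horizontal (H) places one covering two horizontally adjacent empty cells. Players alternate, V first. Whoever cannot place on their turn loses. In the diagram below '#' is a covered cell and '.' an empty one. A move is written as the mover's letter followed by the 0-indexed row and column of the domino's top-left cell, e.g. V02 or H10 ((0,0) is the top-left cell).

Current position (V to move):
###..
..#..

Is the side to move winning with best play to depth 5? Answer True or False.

V winning at [###../..#..]: True

ply 1, V at ###../..#.. | V03=+1→####./..##.*; V04=+1→###.#/..#.#
ply 2, H at ####./..##. | H10=-1→####./####.*
ply 3, V at ####./####. | V04=+1→#####/#####*
ply 4: #####/##### is terminal -1 (H); from ###../..#.. depth 5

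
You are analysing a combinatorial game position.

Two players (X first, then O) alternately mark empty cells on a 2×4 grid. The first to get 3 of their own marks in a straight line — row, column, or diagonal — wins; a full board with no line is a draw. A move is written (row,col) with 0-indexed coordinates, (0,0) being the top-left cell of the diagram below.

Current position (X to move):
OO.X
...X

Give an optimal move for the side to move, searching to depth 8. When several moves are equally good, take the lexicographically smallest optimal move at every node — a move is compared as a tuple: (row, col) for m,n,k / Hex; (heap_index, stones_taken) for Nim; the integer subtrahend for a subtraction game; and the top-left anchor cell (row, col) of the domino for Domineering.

X's best at [OO.X/...X]: (0,2)

[OO.X/...X] X move#1: (0,2):+0/OOXX/...X*, (1,0):-1/OO.X/X..X, (1,1):-1/OO.X/.X.X, (1,2):-1/OO.X/..XX
[OOXX/...X] O move#2: (1,0):+0/OOXX/O..X*, (1,1):+0/OOXX/.O.X, (1,2):+0/OOXX/..OX
[OOXX/O..X] X move#3: (1,1):+0/OOXX/OX.X*, (1,2):+0/OOXX/O.XX
[OOXX/OX.X] O move#4: (1,2):+0/OOXX/OXOX*
[OOXX/OXOX] end (terminal +0, X#5); searched OO.X/...X to 8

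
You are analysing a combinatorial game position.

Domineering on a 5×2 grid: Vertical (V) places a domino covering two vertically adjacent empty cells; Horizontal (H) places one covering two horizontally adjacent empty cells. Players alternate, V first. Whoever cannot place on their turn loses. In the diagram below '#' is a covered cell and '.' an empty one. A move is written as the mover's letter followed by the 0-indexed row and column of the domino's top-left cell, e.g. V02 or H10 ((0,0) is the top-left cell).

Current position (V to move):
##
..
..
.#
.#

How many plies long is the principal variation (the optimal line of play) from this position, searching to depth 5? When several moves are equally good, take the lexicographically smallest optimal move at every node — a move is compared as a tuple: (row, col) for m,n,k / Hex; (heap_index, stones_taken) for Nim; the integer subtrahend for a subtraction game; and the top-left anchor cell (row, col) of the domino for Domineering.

PV length from [##/../../.#/.#]: 1 ply

[##/../../.#/.#] V move#1: V10:+1/##/#./#./.#/.#*, V11:+1/##/.#/.#/.#/.#, V20:-1/##/../#./##/.#, V30:-1/##/../../##/##
[##/#./#./.#/.#] end (terminal -1, H#2); searched ##/../../.#/.# to 5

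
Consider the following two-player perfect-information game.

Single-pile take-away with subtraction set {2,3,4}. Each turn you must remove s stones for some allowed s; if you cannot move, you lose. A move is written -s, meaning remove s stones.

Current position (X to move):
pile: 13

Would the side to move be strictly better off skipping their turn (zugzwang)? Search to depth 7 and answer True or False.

zugzwang(13, X) = True

[13] X move#1: -2:-1/11*, -3:-1/10, -4:-1/9
[11] O move#2: -2:-1/9, -3:-1/8, -4:+1/7*
[7] X move#3: -2:-1/5*, -3:-1/4, -4:-1/3
[5] O move#4: -2:-1/3, -3:-1/2, -4:+1/1*
[1] end (terminal -1, X#5); searched 13 to 7
if X skipped the turn, O would face:
~ [13] O move#1: -2:-1/11*, -3:-1/10, -4:-1/9
~ [11] X move#2: -2:-1/9, -3:-1/8, -4:+1/7*
~ [7] O move#3: -2:-1/5*, -3:-1/4, -4:-1/3
~ [5] X move#4: -2:-1/3, -3:-1/2, -4:+1/1*
~ [1] end (terminal -1, O#5); searched 13 to 7
compare (X): move=-1 vs pass=+1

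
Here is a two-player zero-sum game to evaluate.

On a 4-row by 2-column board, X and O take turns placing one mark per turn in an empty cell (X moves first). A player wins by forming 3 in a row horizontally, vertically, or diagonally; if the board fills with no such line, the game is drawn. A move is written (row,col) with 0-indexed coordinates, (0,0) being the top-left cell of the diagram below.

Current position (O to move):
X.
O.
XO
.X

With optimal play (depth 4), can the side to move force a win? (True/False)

O winning at [X./O./XO/.X]: False

p1 O@[X./O./XO/.X]: (0,1)[XO/O./XO/.X]+0* (1,1)[X./OO/XO/.X]+0 (3,0)[X./O./XO/OX]+0
p2 X@[XO/O./XO/.X]: (1,1)[XO/OX/XO/.X]+0* (3,0)[XO/O./XO/XX]-1
p3 O@[XO/OX/XO/.X]: (3,0)[XO/OX/XO/OX]+0*
p4 X@[XO/OX/XO/OX] terminal +0; root [X./O./XO/.X] d4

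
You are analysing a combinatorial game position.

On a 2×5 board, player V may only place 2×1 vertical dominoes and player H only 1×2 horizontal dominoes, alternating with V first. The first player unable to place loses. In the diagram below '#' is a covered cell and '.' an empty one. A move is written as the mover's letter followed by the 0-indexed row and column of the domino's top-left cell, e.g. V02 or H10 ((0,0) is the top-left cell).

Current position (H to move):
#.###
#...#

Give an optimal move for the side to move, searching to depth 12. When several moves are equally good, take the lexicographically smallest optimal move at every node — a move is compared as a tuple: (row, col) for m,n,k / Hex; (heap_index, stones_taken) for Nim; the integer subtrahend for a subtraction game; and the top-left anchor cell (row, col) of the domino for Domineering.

ply 1, H at #.###/#...# | H11=+1→#.###/###.#*; H12=-1→#.###/#.###
ply 2: #.###/###.# is terminal -1 (V); from #.###/#...# depth 12

H's best at [#.###/#...#]: H11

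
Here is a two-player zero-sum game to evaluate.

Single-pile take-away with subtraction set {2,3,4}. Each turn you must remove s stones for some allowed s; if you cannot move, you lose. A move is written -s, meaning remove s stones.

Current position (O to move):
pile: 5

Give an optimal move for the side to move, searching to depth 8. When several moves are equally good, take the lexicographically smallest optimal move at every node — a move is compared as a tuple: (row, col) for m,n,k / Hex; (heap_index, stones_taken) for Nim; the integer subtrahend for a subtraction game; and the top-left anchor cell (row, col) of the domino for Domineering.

O's best at [5]: -4

[5] O move#1: -2:-1/3, -3:-1/2, -4:+1/1*
[1] end (terminal -1, X#2); searched 5 to 8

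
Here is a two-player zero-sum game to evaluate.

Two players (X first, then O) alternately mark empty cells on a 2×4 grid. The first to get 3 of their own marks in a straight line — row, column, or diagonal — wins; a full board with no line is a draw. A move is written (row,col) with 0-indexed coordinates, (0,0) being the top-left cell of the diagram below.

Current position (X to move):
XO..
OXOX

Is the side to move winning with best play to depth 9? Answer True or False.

X winning at [XO../OXOX]: False

ply 1, X at XO../OXOX | (0,2)=+0→XOX./OXOX*; (0,3)=+0→XO.X/OXOX
ply 2, O at XOX./OXOX | (0,3)=+0→XOXO/OXOX*
ply 3: XOXO/OXOX is terminal +0 (X); from XO../OXOX depth 9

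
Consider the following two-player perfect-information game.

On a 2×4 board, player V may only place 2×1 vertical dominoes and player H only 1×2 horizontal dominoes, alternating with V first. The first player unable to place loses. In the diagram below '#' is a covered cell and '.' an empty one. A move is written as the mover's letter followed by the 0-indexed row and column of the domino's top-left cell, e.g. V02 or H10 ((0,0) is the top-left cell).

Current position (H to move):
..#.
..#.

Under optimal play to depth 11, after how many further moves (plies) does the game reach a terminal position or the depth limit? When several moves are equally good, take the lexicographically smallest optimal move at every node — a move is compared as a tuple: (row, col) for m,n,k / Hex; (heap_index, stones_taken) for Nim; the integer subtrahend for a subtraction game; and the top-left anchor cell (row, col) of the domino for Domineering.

p1 H@[..#./..#.]: H00[###./..#.]+1* H10[..#./###.]+1
p2 V@[###./..#.]: V03[####/..##]-1*
p3 H@[####/..##]: H10[####/####]+1*
p4 V@[####/####] terminal -1; root [..#./..#.] d11

PV length from [..#./..#.]: 3 plies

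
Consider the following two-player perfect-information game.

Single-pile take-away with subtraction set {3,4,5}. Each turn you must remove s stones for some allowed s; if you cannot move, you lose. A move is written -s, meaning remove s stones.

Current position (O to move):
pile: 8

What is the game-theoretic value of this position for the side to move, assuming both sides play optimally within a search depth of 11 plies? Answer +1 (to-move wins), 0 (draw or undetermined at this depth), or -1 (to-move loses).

[8] O move#1: -3:-1/5*, -4:-1/4, -5:-1/3
[5] X move#2: -3:+1/2*, -4:+1/1, -5:+1/0
[2] end (terminal -1, O#3); searched 8 to 11

value(8, O) = -1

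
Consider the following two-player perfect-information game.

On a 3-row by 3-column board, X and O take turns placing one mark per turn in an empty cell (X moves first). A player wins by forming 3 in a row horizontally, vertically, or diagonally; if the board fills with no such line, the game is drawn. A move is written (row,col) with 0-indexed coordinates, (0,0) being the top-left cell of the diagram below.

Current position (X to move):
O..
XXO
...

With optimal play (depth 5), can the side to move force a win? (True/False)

p1 X@[O../XXO/...]: (0,1)[OX./XXO/...]+0* (0,2)[O.X/XXO/...]+0 (2,0)[O../XXO/X..]-1 (2,1)[O../XXO/.X.]+0 (2,2)[O../XXO/..X]+0
p2 O@[OX./XXO/...]: (0,2)[OXO/XXO/...]-1 (2,0)[OX./XXO/O..]-1 (2,1)[OX./XXO/.O.]+0* (2,2)[OX./XXO/..O]-1
p3 X@[OX./XXO/.O.]: (0,2)[OXX/XXO/.O.]+0* (2,0)[OX./XXO/XO.]+0 (2,2)[OX./XXO/.OX]+0
p4 O@[OXX/XXO/.O.]: (2,0)[OXX/XXO/OO.]+0* (2,2)[OXX/XXO/.OO]-1
p5 X@[OXX/XXO/OO.]: (2,2)[OXX/XXO/OOX]+0*
p6 O@[OXX/XXO/OOX] terminal +0; root [O../XXO/...] d5

X winning at [O../XXO/...]: False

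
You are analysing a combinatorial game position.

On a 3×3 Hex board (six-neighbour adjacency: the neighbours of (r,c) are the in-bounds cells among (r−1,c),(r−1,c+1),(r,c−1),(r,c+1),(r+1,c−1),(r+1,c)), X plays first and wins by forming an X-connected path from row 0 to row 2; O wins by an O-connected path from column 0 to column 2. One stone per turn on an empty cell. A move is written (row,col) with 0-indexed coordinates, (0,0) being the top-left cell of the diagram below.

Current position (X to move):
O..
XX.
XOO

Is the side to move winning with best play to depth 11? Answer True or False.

X winning at [O../XX./XOO]: True

[O../XX./XOO] X move#1: (0,1):+1/OX./XX./XOO*, (0,2):+1/O.X/XX./XOO, (1,2):+1/O../XXX/XOO
[OX./XX./XOO] end (terminal -1, O#2); searched O../XX./XOO to 11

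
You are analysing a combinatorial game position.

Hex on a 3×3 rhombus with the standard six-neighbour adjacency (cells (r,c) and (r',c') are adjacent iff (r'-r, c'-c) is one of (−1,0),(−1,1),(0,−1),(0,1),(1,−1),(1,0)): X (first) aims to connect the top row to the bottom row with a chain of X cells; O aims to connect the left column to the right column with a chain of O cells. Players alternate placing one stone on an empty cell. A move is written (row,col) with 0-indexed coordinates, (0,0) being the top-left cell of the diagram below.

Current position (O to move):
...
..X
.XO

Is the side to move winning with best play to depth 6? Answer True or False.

[.../..X/.XO] O move#1: (0,0):-1/O../..X/.XO*, (0,1):-1/.O./..X/.XO, (0,2):-1/..O/..X/.XO, (1,0):-1/.../O.X/.XO, (1,1):-1/.../.OX/.XO, (2,0):-1/.../..X/OXO
[O../..X/.XO] X move#2: (0,1):+1/OX./..X/.XO*, (0,2):+1/O.X/..X/.XO, (1,0):+1/O../X.X/.XO, (1,1):+1/O../.XX/.XO, (2,0):+1/O../..X/XXO
[OX./..X/.XO] O move#3: (0,2):-1/OXO/..X/.XO*, (1,0):-1/OX./O.X/.XO, (1,1):-1/OX./.OX/.XO, (2,0):-1/OX./..X/OXO
[OXO/..X/.XO] X move#4: (1,0):+1/OXO/X.X/.XO*, (1,1):+1/OXO/.XX/.XO, (2,0):+1/OXO/..X/XXO
[OXO/X.X/.XO] O move#5: (1,1):-1/OXO/XOX/.XO*, (2,0):-1/OXO/X.X/OXO
[OXO/XOX/.XO] X move#6: (2,0):+1/OXO/XOX/XXO*
[OXO/XOX/XXO] end (terminal -1, O#7); searched .../..X/.XO to 6

O winning at [.../..X/.XO]: False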